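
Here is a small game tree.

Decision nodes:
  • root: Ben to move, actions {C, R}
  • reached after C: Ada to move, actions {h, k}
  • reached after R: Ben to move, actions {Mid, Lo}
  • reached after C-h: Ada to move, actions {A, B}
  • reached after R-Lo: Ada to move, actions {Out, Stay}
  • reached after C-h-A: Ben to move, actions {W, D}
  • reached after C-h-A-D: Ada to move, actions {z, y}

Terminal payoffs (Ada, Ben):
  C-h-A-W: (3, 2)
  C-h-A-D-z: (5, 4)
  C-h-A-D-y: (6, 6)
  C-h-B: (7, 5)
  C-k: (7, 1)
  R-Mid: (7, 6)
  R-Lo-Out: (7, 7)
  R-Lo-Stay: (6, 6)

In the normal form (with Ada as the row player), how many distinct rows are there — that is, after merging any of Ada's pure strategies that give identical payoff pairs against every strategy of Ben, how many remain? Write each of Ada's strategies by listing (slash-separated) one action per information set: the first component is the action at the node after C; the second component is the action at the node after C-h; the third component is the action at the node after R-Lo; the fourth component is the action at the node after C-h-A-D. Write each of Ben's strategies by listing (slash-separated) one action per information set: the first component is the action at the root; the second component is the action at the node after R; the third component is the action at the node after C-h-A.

8

Ada has 16 pure strategies: h/A/Out/z, h/A/Out/y, h/A/Stay/z, h/A/Stay/y, h/B/Out/z, h/B/Out/y, h/B/Stay/z, h/B/Stay/y, k/A/Out/z, k/A/Out/y, k/A/Stay/z, k/A/Stay/y, k/B/Out/z, k/B/Out/y, k/B/Stay/z, k/B/Stay/y. Columns: C/Mid/W, C/Mid/D, C/Lo/W, C/Lo/D, R/Mid/W, R/Mid/D, R/Lo/W, R/Lo/D.
{h/A/Out/z} → row (3,2) (5,4) (3,2) (5,4) (7,6) (7,6) (7,7) (7,7)
{h/A/Out/y} → row (3,2) (6,6) (3,2) (6,6) (7,6) (7,6) (7,7) (7,7)
{h/A/Stay/z} → row (3,2) (5,4) (3,2) (5,4) (7,6) (7,6) (6,6) (6,6)
{h/A/Stay/y} → row (3,2) (6,6) (3,2) (6,6) (7,6) (7,6) (6,6) (6,6)
{h/B/Out/z, h/B/Out/y} → row (7,5) (7,5) (7,5) (7,5) (7,6) (7,6) (7,7) (7,7)
{h/B/Stay/z, h/B/Stay/y} → row (7,5) (7,5) (7,5) (7,5) (7,6) (7,6) (6,6) (6,6)
{k/A/Out/z, k/A/Out/y, k/B/Out/z, k/B/Out/y} → row (7,1) (7,1) (7,1) (7,1) (7,6) (7,6) (7,7) (7,7)
{k/A/Stay/z, k/A/Stay/y, k/B/Stay/z, k/B/Stay/y} → row (7,1) (7,1) (7,1) (7,1) (7,6) (7,6) (6,6) (6,6)
That's 8 distinct rows out of 16 strategies.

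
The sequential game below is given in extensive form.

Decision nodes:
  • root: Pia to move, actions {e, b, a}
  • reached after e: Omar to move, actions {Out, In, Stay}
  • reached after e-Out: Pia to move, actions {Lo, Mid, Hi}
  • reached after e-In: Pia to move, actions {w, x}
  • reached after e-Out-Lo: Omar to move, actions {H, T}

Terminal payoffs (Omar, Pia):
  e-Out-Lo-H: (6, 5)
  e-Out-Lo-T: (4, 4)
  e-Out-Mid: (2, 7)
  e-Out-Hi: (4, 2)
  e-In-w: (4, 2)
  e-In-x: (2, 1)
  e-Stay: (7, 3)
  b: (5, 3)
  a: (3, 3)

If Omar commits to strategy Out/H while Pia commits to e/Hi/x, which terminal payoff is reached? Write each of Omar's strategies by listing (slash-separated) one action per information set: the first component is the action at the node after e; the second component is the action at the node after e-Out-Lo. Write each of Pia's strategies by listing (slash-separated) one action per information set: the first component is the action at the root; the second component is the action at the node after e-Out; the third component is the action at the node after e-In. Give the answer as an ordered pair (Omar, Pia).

Trace the play path from the root:
  Pia plays e
  Omar plays Out at [e]
  Pia plays Hi at [e-Out]
→ terminal payoff (4, 2).
(Omar's choice at the node after e-Out-Lo is never reached on this path, so it doesn't affect the outcome.)

(4, 2)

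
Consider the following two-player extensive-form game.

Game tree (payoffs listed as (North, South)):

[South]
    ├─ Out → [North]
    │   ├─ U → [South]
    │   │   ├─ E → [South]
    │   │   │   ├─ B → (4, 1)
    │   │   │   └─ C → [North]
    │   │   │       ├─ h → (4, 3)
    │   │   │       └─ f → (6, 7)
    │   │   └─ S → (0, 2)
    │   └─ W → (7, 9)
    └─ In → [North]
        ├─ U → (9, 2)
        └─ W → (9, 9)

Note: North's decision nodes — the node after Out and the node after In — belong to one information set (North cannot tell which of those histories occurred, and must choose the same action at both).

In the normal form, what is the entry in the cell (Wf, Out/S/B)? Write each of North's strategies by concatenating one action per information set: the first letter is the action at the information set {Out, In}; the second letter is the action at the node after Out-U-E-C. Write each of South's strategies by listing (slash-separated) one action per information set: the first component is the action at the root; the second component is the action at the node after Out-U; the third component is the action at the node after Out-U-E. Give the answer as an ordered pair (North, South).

(7, 9)

Trace the play path from the root:
  South plays Out
  North plays W at [Out]
→ terminal payoff (7, 9).
(North's choice at the node after Out-U-E-C is never reached on this path, so it doesn't affect the outcome.)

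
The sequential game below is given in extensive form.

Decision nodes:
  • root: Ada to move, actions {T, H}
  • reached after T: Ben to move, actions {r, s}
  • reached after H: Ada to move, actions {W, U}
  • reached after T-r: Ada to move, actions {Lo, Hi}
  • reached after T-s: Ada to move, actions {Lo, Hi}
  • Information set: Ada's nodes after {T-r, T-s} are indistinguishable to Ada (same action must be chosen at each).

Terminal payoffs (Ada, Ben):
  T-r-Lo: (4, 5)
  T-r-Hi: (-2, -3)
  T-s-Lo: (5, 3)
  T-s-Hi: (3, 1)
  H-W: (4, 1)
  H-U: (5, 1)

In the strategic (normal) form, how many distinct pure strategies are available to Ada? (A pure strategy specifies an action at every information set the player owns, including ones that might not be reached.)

8

Ada owns the root with actions {T, H} — two choices.
Ada owns the node after H with actions {W, U} — two choices.
Ada owns the information set {T-r, T-s} with actions {Lo, Hi} — two choices.
A pure strategy fixes one action at each information set independently, so the count is the product 2 × 2 × 2 = 8.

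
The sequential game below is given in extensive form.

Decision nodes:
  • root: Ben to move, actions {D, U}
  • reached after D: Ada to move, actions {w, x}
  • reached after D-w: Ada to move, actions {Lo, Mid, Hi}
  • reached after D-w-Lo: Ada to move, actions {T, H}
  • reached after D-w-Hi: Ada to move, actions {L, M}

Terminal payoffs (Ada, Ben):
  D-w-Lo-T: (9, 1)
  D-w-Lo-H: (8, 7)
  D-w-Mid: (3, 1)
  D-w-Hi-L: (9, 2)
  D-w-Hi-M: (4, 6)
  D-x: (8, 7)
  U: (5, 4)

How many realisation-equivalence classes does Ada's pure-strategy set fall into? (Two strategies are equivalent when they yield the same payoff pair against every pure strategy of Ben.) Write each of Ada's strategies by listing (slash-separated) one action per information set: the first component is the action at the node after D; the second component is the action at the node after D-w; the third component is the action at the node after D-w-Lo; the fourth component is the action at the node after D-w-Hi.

Ada has 24 pure strategies: w/Lo/T/L, w/Lo/T/M, w/Lo/H/L, w/Lo/H/M, w/Mid/T/L, w/Mid/T/M, w/Mid/H/L, w/Mid/H/M, w/Hi/T/L, w/Hi/T/M, w/Hi/H/L, w/Hi/H/M, x/Lo/T/L, x/Lo/T/M, x/Lo/H/L, x/Lo/H/M, x/Mid/T/L, x/Mid/T/M, x/Mid/H/L, x/Mid/H/M, x/Hi/T/L, x/Hi/T/M, x/Hi/H/L, x/Hi/H/M. Columns: D, U.
{w/Lo/T/L, w/Lo/T/M} → row (9,1) (5,4)
{w/Lo/H/L, w/Lo/H/M, x/Lo/T/L, x/Lo/T/M, x/Lo/H/L, x/Lo/H/M, x/Mid/T/L, x/Mid/T/M, x/Mid/H/L, x/Mid/H/M, x/Hi/T/L, x/Hi/T/M, x/Hi/H/L, x/Hi/H/M} → row (8,7) (5,4)
{w/Mid/T/L, w/Mid/T/M, w/Mid/H/L, w/Mid/H/M} → row (3,1) (5,4)
{w/Hi/T/L, w/Hi/H/L} → row (9,2) (5,4)
{w/Hi/T/M, w/Hi/H/M} → row (4,6) (5,4)
That's 5 distinct rows out of 24 strategies.

5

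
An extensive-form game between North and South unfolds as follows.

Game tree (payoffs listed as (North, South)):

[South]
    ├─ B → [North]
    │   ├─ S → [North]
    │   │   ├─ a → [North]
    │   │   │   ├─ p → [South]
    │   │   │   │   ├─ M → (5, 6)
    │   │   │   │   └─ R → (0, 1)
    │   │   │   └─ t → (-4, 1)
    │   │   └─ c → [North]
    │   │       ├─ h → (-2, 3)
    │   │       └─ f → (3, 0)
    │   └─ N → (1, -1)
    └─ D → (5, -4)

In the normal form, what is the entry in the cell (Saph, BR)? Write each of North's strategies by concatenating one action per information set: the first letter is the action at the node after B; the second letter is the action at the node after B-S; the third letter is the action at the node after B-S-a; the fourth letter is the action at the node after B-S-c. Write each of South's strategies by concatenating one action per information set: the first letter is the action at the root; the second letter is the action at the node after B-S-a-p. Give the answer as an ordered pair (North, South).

Trace the play path from the root:
  South plays B
  North plays S at [B]
  North plays a at [B-S]
  North plays p at [B-S-a]
  South plays R at [B-S-a-p]
→ terminal payoff (0, 1).
(North's choice at the node after B-S-c is never reached on this path, so it doesn't affect the outcome.)

(0, 1)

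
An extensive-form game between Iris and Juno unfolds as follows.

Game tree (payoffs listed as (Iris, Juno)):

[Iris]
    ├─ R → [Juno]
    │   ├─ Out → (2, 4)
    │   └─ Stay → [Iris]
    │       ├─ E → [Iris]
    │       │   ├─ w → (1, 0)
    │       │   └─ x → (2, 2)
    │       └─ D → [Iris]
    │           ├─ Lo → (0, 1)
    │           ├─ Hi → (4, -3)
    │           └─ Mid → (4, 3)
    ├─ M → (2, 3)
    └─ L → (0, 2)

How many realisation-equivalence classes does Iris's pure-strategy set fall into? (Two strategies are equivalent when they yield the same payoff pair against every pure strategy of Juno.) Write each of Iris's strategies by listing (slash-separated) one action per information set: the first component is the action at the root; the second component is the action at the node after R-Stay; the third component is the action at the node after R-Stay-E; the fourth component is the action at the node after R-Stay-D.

Iris has 36 pure strategies: R/E/w/Lo, R/E/w/Hi, R/E/w/Mid, R/E/x/Lo, R/E/x/Hi, R/E/x/Mid, R/D/w/Lo, R/D/w/Hi, R/D/w/Mid, R/D/x/Lo, R/D/x/Hi, R/D/x/Mid, M/E/w/Lo, M/E/w/Hi, M/E/w/Mid, M/E/x/Lo, M/E/x/Hi, M/E/x/Mid, M/D/w/Lo, M/D/w/Hi, M/D/w/Mid, M/D/x/Lo, M/D/x/Hi, M/D/x/Mid, L/E/w/Lo, L/E/w/Hi, L/E/w/Mid, L/E/x/Lo, L/E/x/Hi, L/E/x/Mid, L/D/w/Lo, L/D/w/Hi, L/D/w/Mid, L/D/x/Lo, L/D/x/Hi, L/D/x/Mid. Columns: Out, Stay.
{R/E/w/Lo, R/E/w/Hi, R/E/w/Mid} → row (2,4) (1,0)
{R/E/x/Lo, R/E/x/Hi, R/E/x/Mid} → row (2,4) (2,2)
{R/D/w/Lo, R/D/x/Lo} → row (2,4) (0,1)
{R/D/w/Hi, R/D/x/Hi} → row (2,4) (4,-3)
{R/D/w/Mid, R/D/x/Mid} → row (2,4) (4,3)
{M/E/w/Lo, M/E/w/Hi, M/E/w/Mid, M/E/x/Lo, M/E/x/Hi, M/E/x/Mid, M/D/w/Lo, M/D/w/Hi, M/D/w/Mid, M/D/x/Lo, M/D/x/Hi, M/D/x/Mid} → row (2,3) (2,3)
{L/E/w/Lo, L/E/w/Hi, L/E/w/Mid, L/E/x/Lo, L/E/x/Hi, L/E/x/Mid, L/D/w/Lo, L/D/w/Hi, L/D/w/Mid, L/D/x/Lo, L/D/x/Hi, L/D/x/Mid} → row (0,2) (0,2)
That's 7 distinct rows out of 36 strategies.

7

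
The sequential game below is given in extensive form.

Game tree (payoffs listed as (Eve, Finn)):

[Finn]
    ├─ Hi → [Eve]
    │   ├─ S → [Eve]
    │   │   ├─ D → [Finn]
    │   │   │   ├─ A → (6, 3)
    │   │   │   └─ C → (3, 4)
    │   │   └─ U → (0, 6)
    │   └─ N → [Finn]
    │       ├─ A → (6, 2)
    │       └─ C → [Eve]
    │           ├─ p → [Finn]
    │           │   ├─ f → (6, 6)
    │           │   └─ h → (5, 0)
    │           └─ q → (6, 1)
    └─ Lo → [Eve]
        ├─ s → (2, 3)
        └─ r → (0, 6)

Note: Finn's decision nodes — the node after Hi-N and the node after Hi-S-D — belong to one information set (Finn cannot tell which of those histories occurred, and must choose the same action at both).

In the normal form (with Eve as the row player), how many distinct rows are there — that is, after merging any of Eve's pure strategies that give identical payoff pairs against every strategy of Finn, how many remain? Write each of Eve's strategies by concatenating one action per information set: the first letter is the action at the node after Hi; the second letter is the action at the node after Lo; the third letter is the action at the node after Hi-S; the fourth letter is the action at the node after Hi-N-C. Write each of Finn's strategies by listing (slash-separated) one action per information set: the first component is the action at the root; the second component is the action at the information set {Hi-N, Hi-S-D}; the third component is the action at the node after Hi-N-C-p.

8

Eve has 16 pure strategies: SsDp, SsDq, SsUp, SsUq, SrDp, SrDq, SrUp, SrUq, NsDp, NsDq, NsUp, NsUq, NrDp, NrDq, NrUp, NrUq. Columns: Hi/A/f, Hi/A/h, Hi/C/f, Hi/C/h, Lo/A/f, Lo/A/h, Lo/C/f, Lo/C/h.
{SsDp, SsDq} → row (6,3) (6,3) (3,4) (3,4) (2,3) (2,3) (2,3) (2,3)
{SsUp, SsUq} → row (0,6) (0,6) (0,6) (0,6) (2,3) (2,3) (2,3) (2,3)
{SrDp, SrDq} → row (6,3) (6,3) (3,4) (3,4) (0,6) (0,6) (0,6) (0,6)
{SrUp, SrUq} → row (0,6) (0,6) (0,6) (0,6) (0,6) (0,6) (0,6) (0,6)
{NsDp, NsUp} → row (6,2) (6,2) (6,6) (5,0) (2,3) (2,3) (2,3) (2,3)
{NsDq, NsUq} → row (6,2) (6,2) (6,1) (6,1) (2,3) (2,3) (2,3) (2,3)
{NrDp, NrUp} → row (6,2) (6,2) (6,6) (5,0) (0,6) (0,6) (0,6) (0,6)
{NrDq, NrUq} → row (6,2) (6,2) (6,1) (6,1) (0,6) (0,6) (0,6) (0,6)
That's 8 distinct rows out of 16 strategies.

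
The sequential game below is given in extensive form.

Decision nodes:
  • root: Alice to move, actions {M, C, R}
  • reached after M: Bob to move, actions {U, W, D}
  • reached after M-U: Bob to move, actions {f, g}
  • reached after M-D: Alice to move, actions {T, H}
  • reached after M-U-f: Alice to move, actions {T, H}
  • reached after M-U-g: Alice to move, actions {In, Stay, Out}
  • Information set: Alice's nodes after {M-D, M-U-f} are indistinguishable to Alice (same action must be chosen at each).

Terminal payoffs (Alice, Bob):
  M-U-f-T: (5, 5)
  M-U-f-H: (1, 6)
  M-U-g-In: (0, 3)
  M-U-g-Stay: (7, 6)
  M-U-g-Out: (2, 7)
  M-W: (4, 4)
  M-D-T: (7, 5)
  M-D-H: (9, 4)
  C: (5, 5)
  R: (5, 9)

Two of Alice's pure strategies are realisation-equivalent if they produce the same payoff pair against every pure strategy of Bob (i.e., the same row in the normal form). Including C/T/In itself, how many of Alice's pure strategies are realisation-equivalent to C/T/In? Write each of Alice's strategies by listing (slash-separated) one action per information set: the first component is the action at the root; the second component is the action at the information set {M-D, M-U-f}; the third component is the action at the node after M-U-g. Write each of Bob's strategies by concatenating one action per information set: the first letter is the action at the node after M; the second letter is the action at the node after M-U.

Row for C/T/In (columns Uf, Ug, Wf, Wg, Df, Dg): (5,5) (5,5) (5,5) (5,5) (5,5) (5,5).
Under C/T/In, Alice's choice at the information set {M-D, M-U-f} and at the node after M-U-g can never be reached regardless of what Bob does, so varying those choices leaves every outcome unchanged.
Holding the reachable choices fixed and varying the unreachable ones freely already gives 2 × 3 = 6 equivalent strategies.
No other strategy reproduces this row, so those 6 are the full class: C/T/In, C/T/Stay, C/T/Out, C/H/In, C/H/Stay, C/H/Out.

6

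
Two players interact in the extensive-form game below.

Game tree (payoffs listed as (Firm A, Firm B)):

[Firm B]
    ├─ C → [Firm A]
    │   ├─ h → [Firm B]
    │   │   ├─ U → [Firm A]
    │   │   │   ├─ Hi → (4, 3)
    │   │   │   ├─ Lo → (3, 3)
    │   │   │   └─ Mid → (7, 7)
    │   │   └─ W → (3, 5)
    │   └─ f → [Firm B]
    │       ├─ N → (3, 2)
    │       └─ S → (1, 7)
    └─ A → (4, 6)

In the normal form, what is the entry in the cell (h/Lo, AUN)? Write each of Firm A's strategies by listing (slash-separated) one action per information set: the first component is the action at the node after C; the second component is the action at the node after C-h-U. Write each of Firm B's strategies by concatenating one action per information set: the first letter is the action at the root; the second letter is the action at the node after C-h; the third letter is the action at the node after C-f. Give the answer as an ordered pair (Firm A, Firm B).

Trace the play path from the root:
  Firm B plays A
→ terminal payoff (4, 6).
(Firm A's choice at the node after C is never reached on this path, so it doesn't affect the outcome.)

(4, 6)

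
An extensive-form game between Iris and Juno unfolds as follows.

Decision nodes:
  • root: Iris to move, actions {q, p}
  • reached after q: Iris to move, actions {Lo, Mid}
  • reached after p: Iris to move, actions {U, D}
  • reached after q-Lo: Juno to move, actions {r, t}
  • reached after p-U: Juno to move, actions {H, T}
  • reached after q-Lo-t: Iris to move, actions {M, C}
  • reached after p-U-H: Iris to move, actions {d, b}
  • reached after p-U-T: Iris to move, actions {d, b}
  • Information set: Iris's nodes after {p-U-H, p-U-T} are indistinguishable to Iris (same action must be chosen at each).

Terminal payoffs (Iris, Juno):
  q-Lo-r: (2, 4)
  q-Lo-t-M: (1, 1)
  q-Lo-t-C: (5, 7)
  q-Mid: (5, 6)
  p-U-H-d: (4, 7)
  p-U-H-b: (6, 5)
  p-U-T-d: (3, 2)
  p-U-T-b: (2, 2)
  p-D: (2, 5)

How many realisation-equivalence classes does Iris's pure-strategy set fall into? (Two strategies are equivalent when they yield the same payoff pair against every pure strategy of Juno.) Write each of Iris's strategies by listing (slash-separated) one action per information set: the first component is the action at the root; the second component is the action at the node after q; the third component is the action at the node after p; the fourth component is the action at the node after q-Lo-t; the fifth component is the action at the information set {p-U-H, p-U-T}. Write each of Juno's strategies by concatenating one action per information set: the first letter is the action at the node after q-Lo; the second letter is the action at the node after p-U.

6

Iris has 32 pure strategies: q/Lo/U/M/d, q/Lo/U/M/b, q/Lo/U/C/d, q/Lo/U/C/b, q/Lo/D/M/d, q/Lo/D/M/b, q/Lo/D/C/d, q/Lo/D/C/b, q/Mid/U/M/d, q/Mid/U/M/b, q/Mid/U/C/d, q/Mid/U/C/b, q/Mid/D/M/d, q/Mid/D/M/b, q/Mid/D/C/d, q/Mid/D/C/b, p/Lo/U/M/d, p/Lo/U/M/b, p/Lo/U/C/d, p/Lo/U/C/b, p/Lo/D/M/d, p/Lo/D/M/b, p/Lo/D/C/d, p/Lo/D/C/b, p/Mid/U/M/d, p/Mid/U/M/b, p/Mid/U/C/d, p/Mid/U/C/b, p/Mid/D/M/d, p/Mid/D/M/b, p/Mid/D/C/d, p/Mid/D/C/b. Columns: rH, rT, tH, tT.
{q/Lo/U/M/d, q/Lo/U/M/b, q/Lo/D/M/d, q/Lo/D/M/b} → row (2,4) (2,4) (1,1) (1,1)
{q/Lo/U/C/d, q/Lo/U/C/b, q/Lo/D/C/d, q/Lo/D/C/b} → row (2,4) (2,4) (5,7) (5,7)
{q/Mid/U/M/d, q/Mid/U/M/b, q/Mid/U/C/d, q/Mid/U/C/b, q/Mid/D/M/d, q/Mid/D/M/b, q/Mid/D/C/d, q/Mid/D/C/b} → row (5,6) (5,6) (5,6) (5,6)
{p/Lo/U/M/d, p/Lo/U/C/d, p/Mid/U/M/d, p/Mid/U/C/d} → row (4,7) (3,2) (4,7) (3,2)
{p/Lo/U/M/b, p/Lo/U/C/b, p/Mid/U/M/b, p/Mid/U/C/b} → row (6,5) (2,2) (6,5) (2,2)
{p/Lo/D/M/d, p/Lo/D/M/b, p/Lo/D/C/d, p/Lo/D/C/b, p/Mid/D/M/d, p/Mid/D/M/b, p/Mid/D/C/d, p/Mid/D/C/b} → row (2,5) (2,5) (2,5) (2,5)
That's 6 distinct rows out of 32 strategies.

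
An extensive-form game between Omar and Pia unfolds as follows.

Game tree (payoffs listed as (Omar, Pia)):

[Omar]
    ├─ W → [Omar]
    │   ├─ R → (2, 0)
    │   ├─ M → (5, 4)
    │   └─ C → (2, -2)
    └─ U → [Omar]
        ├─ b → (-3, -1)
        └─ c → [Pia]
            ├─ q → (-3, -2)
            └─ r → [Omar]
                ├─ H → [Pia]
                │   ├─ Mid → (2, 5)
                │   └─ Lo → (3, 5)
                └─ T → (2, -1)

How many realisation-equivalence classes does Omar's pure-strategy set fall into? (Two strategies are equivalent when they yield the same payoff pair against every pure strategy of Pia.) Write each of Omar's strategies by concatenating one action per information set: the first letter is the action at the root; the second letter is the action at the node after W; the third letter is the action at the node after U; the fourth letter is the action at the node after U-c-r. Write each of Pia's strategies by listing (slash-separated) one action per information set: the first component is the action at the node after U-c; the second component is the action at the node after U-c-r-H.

Omar has 24 pure strategies: WRbH, WRbT, WRcH, WRcT, WMbH, WMbT, WMcH, WMcT, WCbH, WCbT, WCcH, WCcT, URbH, URbT, URcH, URcT, UMbH, UMbT, UMcH, UMcT, UCbH, UCbT, UCcH, UCcT. Columns: q/Mid, q/Lo, r/Mid, r/Lo.
{WRbH, WRbT, WRcH, WRcT} → row (2,0) (2,0) (2,0) (2,0)
{WMbH, WMbT, WMcH, WMcT} → row (5,4) (5,4) (5,4) (5,4)
{WCbH, WCbT, WCcH, WCcT} → row (2,-2) (2,-2) (2,-2) (2,-2)
{URbH, URbT, UMbH, UMbT, UCbH, UCbT} → row (-3,-1) (-3,-1) (-3,-1) (-3,-1)
{URcH, UMcH, UCcH} → row (-3,-2) (-3,-2) (2,5) (3,5)
{URcT, UMcT, UCcT} → row (-3,-2) (-3,-2) (2,-1) (2,-1)
That's 6 distinct rows out of 24 strategies.

6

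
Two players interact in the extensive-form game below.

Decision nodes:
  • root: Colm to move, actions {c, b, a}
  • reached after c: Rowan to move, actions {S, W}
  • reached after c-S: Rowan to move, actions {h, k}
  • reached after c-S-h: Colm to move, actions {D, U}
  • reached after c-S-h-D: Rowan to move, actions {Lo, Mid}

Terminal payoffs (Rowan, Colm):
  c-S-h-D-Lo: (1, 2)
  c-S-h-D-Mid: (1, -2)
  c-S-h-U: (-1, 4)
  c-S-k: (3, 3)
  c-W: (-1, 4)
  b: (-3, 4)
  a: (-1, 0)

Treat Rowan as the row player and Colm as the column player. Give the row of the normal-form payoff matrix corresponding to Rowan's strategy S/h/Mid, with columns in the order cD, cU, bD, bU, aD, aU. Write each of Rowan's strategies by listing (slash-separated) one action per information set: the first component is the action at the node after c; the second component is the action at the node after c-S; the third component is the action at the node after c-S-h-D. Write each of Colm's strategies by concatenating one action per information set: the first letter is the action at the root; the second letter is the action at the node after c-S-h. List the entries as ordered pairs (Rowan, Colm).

vs cD: Colm plays c → Rowan plays S at [c] → Rowan plays h at [c-S] → Colm plays D at [c-S-h] → Rowan plays Mid at [c-S-h-D] → (1, -2)
vs cU: Colm plays c → Rowan plays S at [c] → Rowan plays h at [c-S] → Colm plays U at [c-S-h] → (-1, 4)
vs bD: Colm plays b → (-3, 4)
vs bU: Colm plays b → (-3, 4)
vs aD: Colm plays a → (-1, 0)
vs aU: Colm plays a → (-1, 0)

(1,-2) (-1,4) (-3,4) (-3,4) (-1,0) (-1,0)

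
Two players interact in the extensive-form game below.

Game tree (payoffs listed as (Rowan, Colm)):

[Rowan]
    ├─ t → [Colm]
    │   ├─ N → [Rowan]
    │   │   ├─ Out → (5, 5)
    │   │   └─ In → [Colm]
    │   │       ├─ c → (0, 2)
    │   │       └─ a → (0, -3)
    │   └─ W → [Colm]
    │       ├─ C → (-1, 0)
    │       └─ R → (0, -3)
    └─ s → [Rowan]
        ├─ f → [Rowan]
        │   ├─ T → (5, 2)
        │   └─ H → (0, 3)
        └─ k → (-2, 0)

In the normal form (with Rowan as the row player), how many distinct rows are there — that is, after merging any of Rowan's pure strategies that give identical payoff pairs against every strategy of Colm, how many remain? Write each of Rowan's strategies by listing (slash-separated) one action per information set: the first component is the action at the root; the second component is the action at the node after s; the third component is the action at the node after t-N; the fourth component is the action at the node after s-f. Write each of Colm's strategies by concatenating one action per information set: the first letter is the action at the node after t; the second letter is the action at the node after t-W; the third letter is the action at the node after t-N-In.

5

Rowan has 16 pure strategies: t/f/Out/T, t/f/Out/H, t/f/In/T, t/f/In/H, t/k/Out/T, t/k/Out/H, t/k/In/T, t/k/In/H, s/f/Out/T, s/f/Out/H, s/f/In/T, s/f/In/H, s/k/Out/T, s/k/Out/H, s/k/In/T, s/k/In/H. Columns: NCc, NCa, NRc, NRa, WCc, WCa, WRc, WRa.
{t/f/Out/T, t/f/Out/H, t/k/Out/T, t/k/Out/H} → row (5,5) (5,5) (5,5) (5,5) (-1,0) (-1,0) (0,-3) (0,-3)
{t/f/In/T, t/f/In/H, t/k/In/T, t/k/In/H} → row (0,2) (0,-3) (0,2) (0,-3) (-1,0) (-1,0) (0,-3) (0,-3)
{s/f/Out/T, s/f/In/T} → row (5,2) (5,2) (5,2) (5,2) (5,2) (5,2) (5,2) (5,2)
{s/f/Out/H, s/f/In/H} → row (0,3) (0,3) (0,3) (0,3) (0,3) (0,3) (0,3) (0,3)
{s/k/Out/T, s/k/Out/H, s/k/In/T, s/k/In/H} → row (-2,0) (-2,0) (-2,0) (-2,0) (-2,0) (-2,0) (-2,0) (-2,0)
That's 5 distinct rows out of 16 strategies.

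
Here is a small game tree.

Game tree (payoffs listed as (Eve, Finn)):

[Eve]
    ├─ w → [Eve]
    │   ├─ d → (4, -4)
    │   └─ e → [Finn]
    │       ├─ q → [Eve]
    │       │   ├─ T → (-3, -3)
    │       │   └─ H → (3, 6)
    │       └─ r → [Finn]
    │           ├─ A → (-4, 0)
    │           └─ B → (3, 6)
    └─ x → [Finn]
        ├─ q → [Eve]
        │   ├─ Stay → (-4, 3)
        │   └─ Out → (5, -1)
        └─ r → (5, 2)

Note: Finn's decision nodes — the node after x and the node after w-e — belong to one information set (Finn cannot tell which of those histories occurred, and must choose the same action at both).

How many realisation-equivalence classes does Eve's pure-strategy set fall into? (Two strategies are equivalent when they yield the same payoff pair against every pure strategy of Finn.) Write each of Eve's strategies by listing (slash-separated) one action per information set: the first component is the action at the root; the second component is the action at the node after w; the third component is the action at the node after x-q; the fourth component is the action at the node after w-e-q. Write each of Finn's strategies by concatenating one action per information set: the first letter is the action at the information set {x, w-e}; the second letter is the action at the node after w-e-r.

5

Eve has 16 pure strategies: w/d/Stay/T, w/d/Stay/H, w/d/Out/T, w/d/Out/H, w/e/Stay/T, w/e/Stay/H, w/e/Out/T, w/e/Out/H, x/d/Stay/T, x/d/Stay/H, x/d/Out/T, x/d/Out/H, x/e/Stay/T, x/e/Stay/H, x/e/Out/T, x/e/Out/H. Columns: qA, qB, rA, rB.
{w/d/Stay/T, w/d/Stay/H, w/d/Out/T, w/d/Out/H} → row (4,-4) (4,-4) (4,-4) (4,-4)
{w/e/Stay/T, w/e/Out/T} → row (-3,-3) (-3,-3) (-4,0) (3,6)
{w/e/Stay/H, w/e/Out/H} → row (3,6) (3,6) (-4,0) (3,6)
{x/d/Stay/T, x/d/Stay/H, x/e/Stay/T, x/e/Stay/H} → row (-4,3) (-4,3) (5,2) (5,2)
{x/d/Out/T, x/d/Out/H, x/e/Out/T, x/e/Out/H} → row (5,-1) (5,-1) (5,2) (5,2)
That's 5 distinct rows out of 16 strategies.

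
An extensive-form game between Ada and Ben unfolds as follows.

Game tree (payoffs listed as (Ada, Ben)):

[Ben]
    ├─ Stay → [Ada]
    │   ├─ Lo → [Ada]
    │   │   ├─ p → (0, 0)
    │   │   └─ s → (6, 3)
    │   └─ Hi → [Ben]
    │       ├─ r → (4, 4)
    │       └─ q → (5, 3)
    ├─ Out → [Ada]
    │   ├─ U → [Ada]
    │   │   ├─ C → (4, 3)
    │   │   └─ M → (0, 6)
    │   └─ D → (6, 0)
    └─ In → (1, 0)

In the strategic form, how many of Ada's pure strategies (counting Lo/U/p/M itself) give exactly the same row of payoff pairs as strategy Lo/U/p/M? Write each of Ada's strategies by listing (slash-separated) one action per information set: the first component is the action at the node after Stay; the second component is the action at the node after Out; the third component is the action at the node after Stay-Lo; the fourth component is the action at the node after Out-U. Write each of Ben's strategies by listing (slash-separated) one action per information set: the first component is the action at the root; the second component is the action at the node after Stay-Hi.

1

Row for Lo/U/p/M (columns Stay/r, Stay/q, Out/r, Out/q, In/r, In/q): (0,0) (0,0) (0,6) (0,6) (1,0) (1,0).
Every one of Ada's information sets is on the play path for some reply by Ben when Ada follows Lo/U/p/M.
Changing the action at any of them therefore changes at least one column, so only Lo/U/p/M itself gives this row.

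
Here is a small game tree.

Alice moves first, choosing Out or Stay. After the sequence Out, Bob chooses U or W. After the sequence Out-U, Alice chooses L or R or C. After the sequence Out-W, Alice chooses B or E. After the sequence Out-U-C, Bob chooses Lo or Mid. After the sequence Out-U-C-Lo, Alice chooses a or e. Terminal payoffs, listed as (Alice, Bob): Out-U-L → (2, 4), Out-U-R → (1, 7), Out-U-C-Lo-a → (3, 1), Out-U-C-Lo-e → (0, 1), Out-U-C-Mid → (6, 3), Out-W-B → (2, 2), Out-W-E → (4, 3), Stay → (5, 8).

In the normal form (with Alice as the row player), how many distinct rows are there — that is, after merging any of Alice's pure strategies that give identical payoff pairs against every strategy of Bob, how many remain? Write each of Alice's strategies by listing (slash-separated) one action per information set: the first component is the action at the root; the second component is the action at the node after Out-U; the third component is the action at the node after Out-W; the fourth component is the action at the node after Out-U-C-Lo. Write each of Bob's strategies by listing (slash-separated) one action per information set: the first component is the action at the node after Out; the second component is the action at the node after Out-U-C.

9

Alice has 24 pure strategies: Out/L/B/a, Out/L/B/e, Out/L/E/a, Out/L/E/e, Out/R/B/a, Out/R/B/e, Out/R/E/a, Out/R/E/e, Out/C/B/a, Out/C/B/e, Out/C/E/a, Out/C/E/e, Stay/L/B/a, Stay/L/B/e, Stay/L/E/a, Stay/L/E/e, Stay/R/B/a, Stay/R/B/e, Stay/R/E/a, Stay/R/E/e, Stay/C/B/a, Stay/C/B/e, Stay/C/E/a, Stay/C/E/e. Columns: U/Lo, U/Mid, W/Lo, W/Mid.
{Out/L/B/a, Out/L/B/e} → row (2,4) (2,4) (2,2) (2,2)
{Out/L/E/a, Out/L/E/e} → row (2,4) (2,4) (4,3) (4,3)
{Out/R/B/a, Out/R/B/e} → row (1,7) (1,7) (2,2) (2,2)
{Out/R/E/a, Out/R/E/e} → row (1,7) (1,7) (4,3) (4,3)
{Out/C/B/a} → row (3,1) (6,3) (2,2) (2,2)
{Out/C/B/e} → row (0,1) (6,3) (2,2) (2,2)
{Out/C/E/a} → row (3,1) (6,3) (4,3) (4,3)
{Out/C/E/e} → row (0,1) (6,3) (4,3) (4,3)
{Stay/L/B/a, Stay/L/B/e, Stay/L/E/a, Stay/L/E/e, Stay/R/B/a, Stay/R/B/e, Stay/R/E/a, Stay/R/E/e, Stay/C/B/a, Stay/C/B/e, Stay/C/E/a, Stay/C/E/e} → row (5,8) (5,8) (5,8) (5,8)
That's 9 distinct rows out of 24 strategies.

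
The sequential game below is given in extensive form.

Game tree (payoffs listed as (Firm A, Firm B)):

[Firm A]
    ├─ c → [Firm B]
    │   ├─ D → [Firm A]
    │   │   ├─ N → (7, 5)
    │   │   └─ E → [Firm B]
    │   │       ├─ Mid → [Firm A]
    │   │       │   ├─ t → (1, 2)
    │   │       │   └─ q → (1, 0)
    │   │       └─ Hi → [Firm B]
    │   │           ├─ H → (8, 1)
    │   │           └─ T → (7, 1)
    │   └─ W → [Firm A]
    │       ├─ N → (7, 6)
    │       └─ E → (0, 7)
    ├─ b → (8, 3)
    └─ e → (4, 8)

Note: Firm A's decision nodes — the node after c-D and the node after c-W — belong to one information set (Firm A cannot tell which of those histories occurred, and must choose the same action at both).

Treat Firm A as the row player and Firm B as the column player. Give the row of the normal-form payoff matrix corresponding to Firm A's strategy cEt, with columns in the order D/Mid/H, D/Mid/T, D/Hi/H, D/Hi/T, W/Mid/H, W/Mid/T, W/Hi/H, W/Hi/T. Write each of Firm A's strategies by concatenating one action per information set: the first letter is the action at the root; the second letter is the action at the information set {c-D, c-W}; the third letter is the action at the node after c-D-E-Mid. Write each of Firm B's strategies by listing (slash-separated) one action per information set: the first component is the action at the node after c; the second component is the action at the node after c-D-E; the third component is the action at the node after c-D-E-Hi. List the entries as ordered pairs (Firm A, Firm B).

vs D/Mid/H: Firm A plays c → Firm B plays D at [c] → Firm A plays E at [c-D] → Firm B plays Mid at [c-D-E] → Firm A plays t at [c-D-E-Mid] → (1, 2)
vs D/Mid/T: Firm A plays c → Firm B plays D at [c] → Firm A plays E at [c-D] → Firm B plays Mid at [c-D-E] → Firm A plays t at [c-D-E-Mid] → (1, 2)
vs D/Hi/H: Firm A plays c → Firm B plays D at [c] → Firm A plays E at [c-D] → Firm B plays Hi at [c-D-E] → Firm B plays H at [c-D-E-Hi] → (8, 1)
vs D/Hi/T: Firm A plays c → Firm B plays D at [c] → Firm A plays E at [c-D] → Firm B plays Hi at [c-D-E] → Firm B plays T at [c-D-E-Hi] → (7, 1)
vs W/Mid/H: Firm A plays c → Firm B plays W at [c] → Firm A plays E at [c-W] → (0, 7)
vs W/Mid/T: Firm A plays c → Firm B plays W at [c] → Firm A plays E at [c-W] → (0, 7)
vs W/Hi/H: Firm A plays c → Firm B plays W at [c] → Firm A plays E at [c-W] → (0, 7)
vs W/Hi/T: Firm A plays c → Firm B plays W at [c] → Firm A plays E at [c-W] → (0, 7)

(1,2) (1,2) (8,1) (7,1) (0,7) (0,7) (0,7) (0,7)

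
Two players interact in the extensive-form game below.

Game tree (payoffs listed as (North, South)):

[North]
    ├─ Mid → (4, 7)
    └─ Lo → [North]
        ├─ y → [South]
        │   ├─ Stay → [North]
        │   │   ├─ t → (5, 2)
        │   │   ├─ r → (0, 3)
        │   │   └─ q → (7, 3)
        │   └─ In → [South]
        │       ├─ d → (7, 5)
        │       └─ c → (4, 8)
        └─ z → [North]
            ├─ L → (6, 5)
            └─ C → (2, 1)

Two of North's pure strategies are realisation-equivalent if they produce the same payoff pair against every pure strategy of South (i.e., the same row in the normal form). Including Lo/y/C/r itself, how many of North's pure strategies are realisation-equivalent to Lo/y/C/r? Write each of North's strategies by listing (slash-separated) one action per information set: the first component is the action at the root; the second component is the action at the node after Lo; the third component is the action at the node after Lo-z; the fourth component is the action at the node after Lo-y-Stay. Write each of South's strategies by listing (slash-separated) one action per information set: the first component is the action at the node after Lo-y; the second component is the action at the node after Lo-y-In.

2

Row for Lo/y/C/r (columns Stay/d, Stay/c, In/d, In/c): (0,3) (0,3) (7,5) (4,8).
Under Lo/y/C/r, North's choice at the node after Lo-z can never be reached regardless of what South does, so varying those choices leaves every outcome unchanged.
Holding the reachable choices fixed and varying the unreachable one freely already gives 2 equivalent strategies.
No other strategy reproduces this row, so those 2 are the full class: Lo/y/L/r, Lo/y/C/r.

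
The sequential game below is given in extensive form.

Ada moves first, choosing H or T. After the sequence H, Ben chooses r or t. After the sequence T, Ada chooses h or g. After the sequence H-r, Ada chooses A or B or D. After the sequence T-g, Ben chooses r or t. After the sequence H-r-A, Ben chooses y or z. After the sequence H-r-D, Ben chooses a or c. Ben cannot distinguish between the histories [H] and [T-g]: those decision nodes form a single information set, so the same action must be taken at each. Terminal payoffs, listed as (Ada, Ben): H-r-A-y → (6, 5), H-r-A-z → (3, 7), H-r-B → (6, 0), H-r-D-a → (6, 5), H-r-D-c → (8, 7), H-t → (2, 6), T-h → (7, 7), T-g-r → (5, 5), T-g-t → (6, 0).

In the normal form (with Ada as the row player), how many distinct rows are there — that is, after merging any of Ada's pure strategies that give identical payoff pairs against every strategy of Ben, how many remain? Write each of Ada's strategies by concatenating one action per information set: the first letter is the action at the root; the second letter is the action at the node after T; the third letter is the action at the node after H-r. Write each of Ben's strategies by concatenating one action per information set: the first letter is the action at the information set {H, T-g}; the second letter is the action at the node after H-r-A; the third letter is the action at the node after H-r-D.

5

Ada has 12 pure strategies: HhA, HhB, HhD, HgA, HgB, HgD, ThA, ThB, ThD, TgA, TgB, TgD. Columns: rya, ryc, rza, rzc, tya, tyc, tza, tzc.
{HhA, HgA} → row (6,5) (6,5) (3,7) (3,7) (2,6) (2,6) (2,6) (2,6)
{HhB, HgB} → row (6,0) (6,0) (6,0) (6,0) (2,6) (2,6) (2,6) (2,6)
{HhD, HgD} → row (6,5) (8,7) (6,5) (8,7) (2,6) (2,6) (2,6) (2,6)
{ThA, ThB, ThD} → row (7,7) (7,7) (7,7) (7,7) (7,7) (7,7) (7,7) (7,7)
{TgA, TgB, TgD} → row (5,5) (5,5) (5,5) (5,5) (6,0) (6,0) (6,0) (6,0)
That's 5 distinct rows out of 12 strategies.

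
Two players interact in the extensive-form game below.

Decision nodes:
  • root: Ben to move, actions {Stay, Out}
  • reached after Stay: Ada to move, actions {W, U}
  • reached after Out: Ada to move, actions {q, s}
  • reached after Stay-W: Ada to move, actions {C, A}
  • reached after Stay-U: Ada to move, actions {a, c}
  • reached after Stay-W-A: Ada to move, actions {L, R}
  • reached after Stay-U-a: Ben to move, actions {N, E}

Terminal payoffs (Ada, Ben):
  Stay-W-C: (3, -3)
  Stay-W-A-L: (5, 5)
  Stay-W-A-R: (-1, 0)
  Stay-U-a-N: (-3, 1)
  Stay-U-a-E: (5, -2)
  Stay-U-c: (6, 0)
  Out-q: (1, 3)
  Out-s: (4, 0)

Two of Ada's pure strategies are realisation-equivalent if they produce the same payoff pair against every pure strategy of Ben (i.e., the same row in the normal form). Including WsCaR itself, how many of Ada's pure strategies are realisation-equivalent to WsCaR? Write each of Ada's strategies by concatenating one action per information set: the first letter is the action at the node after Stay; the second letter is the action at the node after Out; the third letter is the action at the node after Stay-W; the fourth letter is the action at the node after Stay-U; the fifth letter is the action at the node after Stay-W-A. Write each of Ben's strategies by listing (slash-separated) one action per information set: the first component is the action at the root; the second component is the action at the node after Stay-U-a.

Row for WsCaR (columns Stay/N, Stay/E, Out/N, Out/E): (3,-3) (3,-3) (4,0) (4,0).
Under WsCaR, Ada's choice at the node after Stay-U and at the node after Stay-W-A can never be reached regardless of what Ben does, so varying those choices leaves every outcome unchanged.
Holding the reachable choices fixed and varying the unreachable ones freely already gives 2 × 2 = 4 equivalent strategies.
No other strategy reproduces this row, so those 4 are the full class: WsCaL, WsCaR, WsCcL, WsCcR.

4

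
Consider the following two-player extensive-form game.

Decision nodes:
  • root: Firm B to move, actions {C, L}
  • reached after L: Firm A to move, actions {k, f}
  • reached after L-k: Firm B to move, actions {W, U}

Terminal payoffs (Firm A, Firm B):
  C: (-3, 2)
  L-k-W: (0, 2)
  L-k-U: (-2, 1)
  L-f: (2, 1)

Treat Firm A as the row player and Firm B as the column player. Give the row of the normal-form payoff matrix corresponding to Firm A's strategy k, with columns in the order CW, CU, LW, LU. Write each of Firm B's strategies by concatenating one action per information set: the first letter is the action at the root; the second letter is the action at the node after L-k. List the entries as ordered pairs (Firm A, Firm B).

vs CW: Firm B plays C → (-3, 2)
vs CU: Firm B plays C → (-3, 2)
vs LW: Firm B plays L → Firm A plays k at [L] → Firm B plays W at [L-k] → (0, 2)
vs LU: Firm B plays L → Firm A plays k at [L] → Firm B plays U at [L-k] → (-2, 1)

(-3,2) (-3,2) (0,2) (-2,1)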